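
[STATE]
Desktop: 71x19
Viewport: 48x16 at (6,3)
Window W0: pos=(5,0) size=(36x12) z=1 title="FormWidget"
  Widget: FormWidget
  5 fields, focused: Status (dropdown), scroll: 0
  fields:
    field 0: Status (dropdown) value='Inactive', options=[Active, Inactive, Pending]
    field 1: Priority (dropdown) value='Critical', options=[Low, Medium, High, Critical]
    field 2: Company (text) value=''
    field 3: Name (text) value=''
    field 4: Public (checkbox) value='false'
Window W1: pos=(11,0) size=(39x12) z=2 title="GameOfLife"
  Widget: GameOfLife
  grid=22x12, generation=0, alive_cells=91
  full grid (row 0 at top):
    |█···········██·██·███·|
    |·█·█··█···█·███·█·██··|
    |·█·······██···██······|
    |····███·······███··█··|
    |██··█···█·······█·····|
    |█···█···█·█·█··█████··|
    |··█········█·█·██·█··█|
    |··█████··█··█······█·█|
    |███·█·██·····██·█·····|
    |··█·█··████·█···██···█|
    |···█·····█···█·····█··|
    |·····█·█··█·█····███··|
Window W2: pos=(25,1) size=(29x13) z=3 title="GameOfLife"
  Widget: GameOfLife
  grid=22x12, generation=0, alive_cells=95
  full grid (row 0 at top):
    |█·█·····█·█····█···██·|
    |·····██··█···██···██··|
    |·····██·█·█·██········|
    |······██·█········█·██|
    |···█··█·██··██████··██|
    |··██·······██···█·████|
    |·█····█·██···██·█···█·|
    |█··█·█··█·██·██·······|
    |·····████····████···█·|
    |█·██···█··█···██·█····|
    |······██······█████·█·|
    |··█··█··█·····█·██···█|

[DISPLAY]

> Sta┃Gen: 0       ┠───────────────────────────┨
  Pri┃·█·······██··┃Gen: 0                     ┃
  Com┃····███······┃·····██·█·█·██········     ┃
  Nam┃██··█···█····┃······██·█········█·██     ┃
  Pub┃█···█···█·█·█┃···█··█·██··██████··██     ┃
     ┃··█········█·┃··██·······██···█·████     ┃
     ┃··█████··█··█┃·█····█·██···██·█···█·     ┃
     ┃███·█·██·····┃█··█·█··█·██·██·······     ┃
━━━━━┗━━━━━━━━━━━━━┃·····████····████···█·     ┃
                   ┃█·██···█··█···██·█····     ┃
                   ┗━━━━━━━━━━━━━━━━━━━━━━━━━━━┛
                                                
                                                
                                                
                                                
                                                


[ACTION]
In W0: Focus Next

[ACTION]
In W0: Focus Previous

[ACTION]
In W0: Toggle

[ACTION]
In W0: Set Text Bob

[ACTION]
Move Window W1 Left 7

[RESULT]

en: 0              ┠───────────────────────────┨
█·······██···██····┃Gen: 0                     ┃
···███·······███··█┃·····██·█·█·██········     ┃
█··█···█·······█···┃······██·█········█·██     ┃
···█···█·█·█··█████┃···█··█·██··██████··██     ┃
·█········█·█·██·█·┃··██·······██···█·████     ┃
·█████··█··█······█┃·█····█·██···██·█···█·     ┃
██·█·██·····██·█···┃█··█·█··█·██·██·······     ┃
━━━━━━━━━━━━━━━━━━━┃·····████····████···█·     ┃
                   ┃█·██···█··█···██·█····     ┃
                   ┗━━━━━━━━━━━━━━━━━━━━━━━━━━━┛
                                                
                                                
                                                
                                                
                                                


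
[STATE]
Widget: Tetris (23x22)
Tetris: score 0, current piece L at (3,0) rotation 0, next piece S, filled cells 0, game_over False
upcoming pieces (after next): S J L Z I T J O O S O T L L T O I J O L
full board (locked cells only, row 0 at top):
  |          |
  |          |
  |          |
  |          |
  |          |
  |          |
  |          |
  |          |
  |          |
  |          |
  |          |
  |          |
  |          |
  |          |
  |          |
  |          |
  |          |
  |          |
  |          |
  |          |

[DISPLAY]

     ▒    │Next:       
   ▒▒▒    │ ░░         
          │░░          
          │            
          │            
          │            
          │Score:      
          │0           
          │            
          │            
          │            
          │            
          │            
          │            
          │            
          │            
          │            
          │            
          │            
          │            
          │            
          │            


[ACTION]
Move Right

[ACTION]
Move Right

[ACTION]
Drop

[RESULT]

          │Next:       
       ▒  │ ░░         
     ▒▒▒  │░░          
          │            
          │            
          │            
          │Score:      
          │0           
          │            
          │            
          │            
          │            
          │            
          │            
          │            
          │            
          │            
          │            
          │            
          │            
          │            
          │            


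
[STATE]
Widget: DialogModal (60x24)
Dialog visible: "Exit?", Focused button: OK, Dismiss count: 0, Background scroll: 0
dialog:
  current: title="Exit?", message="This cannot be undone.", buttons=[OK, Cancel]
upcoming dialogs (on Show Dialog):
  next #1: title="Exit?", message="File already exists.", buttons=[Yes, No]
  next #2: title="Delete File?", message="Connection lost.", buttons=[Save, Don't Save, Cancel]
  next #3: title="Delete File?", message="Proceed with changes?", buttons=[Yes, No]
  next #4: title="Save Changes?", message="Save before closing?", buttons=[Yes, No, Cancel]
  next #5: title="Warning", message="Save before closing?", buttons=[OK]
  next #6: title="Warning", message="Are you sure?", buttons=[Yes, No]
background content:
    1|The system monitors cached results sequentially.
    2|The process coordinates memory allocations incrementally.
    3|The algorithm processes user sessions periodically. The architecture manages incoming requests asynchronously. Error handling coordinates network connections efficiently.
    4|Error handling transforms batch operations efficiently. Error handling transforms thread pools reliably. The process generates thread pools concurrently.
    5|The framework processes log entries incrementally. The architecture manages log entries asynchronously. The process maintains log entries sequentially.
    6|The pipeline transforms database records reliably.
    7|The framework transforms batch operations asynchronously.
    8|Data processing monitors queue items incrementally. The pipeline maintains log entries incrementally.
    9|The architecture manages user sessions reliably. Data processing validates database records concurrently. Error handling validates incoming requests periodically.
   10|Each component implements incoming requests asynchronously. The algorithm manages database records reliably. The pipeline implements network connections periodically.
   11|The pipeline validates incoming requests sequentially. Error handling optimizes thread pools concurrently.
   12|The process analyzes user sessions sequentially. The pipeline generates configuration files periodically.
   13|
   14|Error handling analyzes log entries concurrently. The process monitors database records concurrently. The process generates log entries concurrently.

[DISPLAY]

The system monitors cached results sequentially.            
The process coordinates memory allocations incrementally.   
The algorithm processes user sessions periodically. The arch
Error handling transforms batch operations efficiently. Erro
The framework processes log entries incrementally. The archi
The pipeline transforms database records reliably.          
The framework transforms batch operations asynchronously.   
Data processing monitors queue items incrementally. The pipe
The architecture manages user sessions reliably. Data proces
Each component im┌────────────────────────┐ asynchronously. 
The pipeline vali│         Exit?          │quentially. Error
The process analy│ This cannot be undone. │ally. The pipelin
                 │     [OK]  Cancel       │                 
Error handling an└────────────────────────┘ently. The proces
                                                            
                                                            
                                                            
                                                            
                                                            
                                                            
                                                            
                                                            
                                                            
                                                            


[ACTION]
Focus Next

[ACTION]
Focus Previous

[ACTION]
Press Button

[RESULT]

The system monitors cached results sequentially.            
The process coordinates memory allocations incrementally.   
The algorithm processes user sessions periodically. The arch
Error handling transforms batch operations efficiently. Erro
The framework processes log entries incrementally. The archi
The pipeline transforms database records reliably.          
The framework transforms batch operations asynchronously.   
Data processing monitors queue items incrementally. The pipe
The architecture manages user sessions reliably. Data proces
Each component implements incoming requests asynchronously. 
The pipeline validates incoming requests sequentially. Error
The process analyzes user sessions sequentially. The pipelin
                                                            
Error handling analyzes log entries concurrently. The proces
                                                            
                                                            
                                                            
                                                            
                                                            
                                                            
                                                            
                                                            
                                                            
                                                            


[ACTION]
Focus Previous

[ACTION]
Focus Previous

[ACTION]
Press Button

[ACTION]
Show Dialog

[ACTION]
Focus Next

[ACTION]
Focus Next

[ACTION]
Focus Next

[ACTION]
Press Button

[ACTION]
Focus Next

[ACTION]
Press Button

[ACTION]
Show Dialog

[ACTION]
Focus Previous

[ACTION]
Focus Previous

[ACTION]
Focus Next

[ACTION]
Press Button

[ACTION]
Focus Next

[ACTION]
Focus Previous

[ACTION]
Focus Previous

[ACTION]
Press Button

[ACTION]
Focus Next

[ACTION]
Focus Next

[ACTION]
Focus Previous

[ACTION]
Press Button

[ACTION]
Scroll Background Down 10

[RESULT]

The pipeline validates incoming requests sequentially. Error
The process analyzes user sessions sequentially. The pipelin
                                                            
Error handling analyzes log entries concurrently. The proces
                                                            
                                                            
                                                            
                                                            
                                                            
                                                            
                                                            
                                                            
                                                            
                                                            
                                                            
                                                            
                                                            
                                                            
                                                            
                                                            
                                                            
                                                            
                                                            
                                                            


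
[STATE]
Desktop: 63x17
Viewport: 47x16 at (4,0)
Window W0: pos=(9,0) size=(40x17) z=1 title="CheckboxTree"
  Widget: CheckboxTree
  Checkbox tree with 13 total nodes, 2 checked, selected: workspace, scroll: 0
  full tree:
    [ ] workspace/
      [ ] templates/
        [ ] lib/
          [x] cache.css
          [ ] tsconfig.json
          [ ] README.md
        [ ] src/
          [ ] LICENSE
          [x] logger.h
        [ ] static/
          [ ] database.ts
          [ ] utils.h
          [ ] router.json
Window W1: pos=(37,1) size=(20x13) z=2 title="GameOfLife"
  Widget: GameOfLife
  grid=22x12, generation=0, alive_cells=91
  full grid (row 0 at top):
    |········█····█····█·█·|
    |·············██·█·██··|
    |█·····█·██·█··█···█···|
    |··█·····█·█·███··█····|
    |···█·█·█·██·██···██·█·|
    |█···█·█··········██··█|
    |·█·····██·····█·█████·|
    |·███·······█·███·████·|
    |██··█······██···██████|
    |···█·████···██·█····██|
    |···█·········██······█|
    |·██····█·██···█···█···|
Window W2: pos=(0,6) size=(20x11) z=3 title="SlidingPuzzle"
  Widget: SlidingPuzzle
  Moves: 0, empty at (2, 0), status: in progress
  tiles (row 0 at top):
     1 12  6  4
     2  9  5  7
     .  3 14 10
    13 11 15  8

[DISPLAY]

     ┏━━━━━━━━━━━━━━━━━━━━━━━━━━━━━━━━━━━━━━┓  
     ┃ CheckboxTree              ┏━━━━━━━━━━━━━
     ┠───────────────────────────┃ GameOfLife  
     ┃>[-] workspace/            ┠─────────────
     ┃   [-] templates/          ┃Gen: 0       
     ┃     [-] lib/              ┃····█·██·█··█
━━━━━━━━━━━━━━━┓ cache.css       ┃█·····█·█·███
idingPuzzle    ┃ tsconfig.json   ┃·█·█·█·██·██·
───────────────┨ README.md       ┃··█·█········
──┬────┬────┬──┃rc/              ┃·····██·····█
1 │ 12 │  6 │  ┃ LICENSE         ┃██·······█·██
──┼────┼────┼──┃ logger.h        ┃··█······██··
2 │  9 │  5 │  ┃tatic/           ┃·█·████···██·
──┼────┼────┼──┃ database.ts     ┗━━━━━━━━━━━━━
  │  3 │ 14 │ 1┃ utils.h                    ┃  
──┼────┼────┼──┃ router.json                ┃  


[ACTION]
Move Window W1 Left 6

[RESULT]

     ┏━━━━━━━━━━━━━━━━━━━━━━━━━━━━━━━━━━━━━━┓  
     ┃ CheckboxTree        ┏━━━━━━━━━━━━━━━━━━┓
     ┠─────────────────────┃ GameOfLife       ┃
     ┃>[-] workspace/      ┠──────────────────┨
     ┃   [-] templates/    ┃Gen: 0            ┃
     ┃     [-] lib/        ┃····█·██·█··█···█·┃
━━━━━━━━━━━━━━━┓ cache.css ┃█·····█·█·███··█··┃
idingPuzzle    ┃ tsconfig.j┃·█·█·█·██·██···██·┃
───────────────┨ README.md ┃··█·█··········██·┃
──┬────┬────┬──┃rc/        ┃·····██·····█·████┃
1 │ 12 │  6 │  ┃ LICENSE   ┃██·······█·███·███┃
──┼────┼────┼──┃ logger.h  ┃··█······██···████┃
2 │  9 │  5 │  ┃tatic/     ┃·█·████···██·█····┃
──┼────┼────┼──┃ database.t┗━━━━━━━━━━━━━━━━━━┛
  │  3 │ 14 │ 1┃ utils.h                    ┃  
──┼────┼────┼──┃ router.json                ┃  


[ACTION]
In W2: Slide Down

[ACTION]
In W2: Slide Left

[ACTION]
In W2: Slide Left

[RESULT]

     ┏━━━━━━━━━━━━━━━━━━━━━━━━━━━━━━━━━━━━━━┓  
     ┃ CheckboxTree        ┏━━━━━━━━━━━━━━━━━━┓
     ┠─────────────────────┃ GameOfLife       ┃
     ┃>[-] workspace/      ┠──────────────────┨
     ┃   [-] templates/    ┃Gen: 0            ┃
     ┃     [-] lib/        ┃····█·██·█··█···█·┃
━━━━━━━━━━━━━━━┓ cache.css ┃█·····█·█·███··█··┃
idingPuzzle    ┃ tsconfig.j┃·█·█·█·██·██···██·┃
───────────────┨ README.md ┃··█·█··········██·┃
──┬────┬────┬──┃rc/        ┃·····██·····█·████┃
1 │ 12 │  6 │  ┃ LICENSE   ┃██·······█·███·███┃
──┼────┼────┼──┃ logger.h  ┃··█······██···████┃
9 │  5 │    │  ┃tatic/     ┃·█·████···██·█····┃
──┼────┼────┼──┃ database.t┗━━━━━━━━━━━━━━━━━━┛
2 │  3 │ 14 │ 1┃ utils.h                    ┃  
──┼────┼────┼──┃ router.json                ┃  


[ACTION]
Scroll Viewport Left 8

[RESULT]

         ┏━━━━━━━━━━━━━━━━━━━━━━━━━━━━━━━━━━━━━
         ┃ CheckboxTree        ┏━━━━━━━━━━━━━━━
         ┠─────────────────────┃ GameOfLife    
         ┃>[-] workspace/      ┠───────────────
         ┃   [-] templates/    ┃Gen: 0         
         ┃     [-] lib/        ┃····█·██·█··█··
┏━━━━━━━━━━━━━━━━━━┓ cache.css ┃█·····█·█·███··
┃ SlidingPuzzle    ┃ tsconfig.j┃·█·█·█·██·██···
┠──────────────────┨ README.md ┃··█·█··········
┃┌────┬────┬────┬──┃rc/        ┃·····██·····█·█
┃│  1 │ 12 │  6 │  ┃ LICENSE   ┃██·······█·███·
┃├────┼────┼────┼──┃ logger.h  ┃··█······██···█
┃│  9 │  5 │    │  ┃tatic/     ┃·█·████···██·█·
┃├────┼────┼────┼──┃ database.t┗━━━━━━━━━━━━━━━
┃│  2 │  3 │ 14 │ 1┃ utils.h                   
┃├────┼────┼────┼──┃ router.json               


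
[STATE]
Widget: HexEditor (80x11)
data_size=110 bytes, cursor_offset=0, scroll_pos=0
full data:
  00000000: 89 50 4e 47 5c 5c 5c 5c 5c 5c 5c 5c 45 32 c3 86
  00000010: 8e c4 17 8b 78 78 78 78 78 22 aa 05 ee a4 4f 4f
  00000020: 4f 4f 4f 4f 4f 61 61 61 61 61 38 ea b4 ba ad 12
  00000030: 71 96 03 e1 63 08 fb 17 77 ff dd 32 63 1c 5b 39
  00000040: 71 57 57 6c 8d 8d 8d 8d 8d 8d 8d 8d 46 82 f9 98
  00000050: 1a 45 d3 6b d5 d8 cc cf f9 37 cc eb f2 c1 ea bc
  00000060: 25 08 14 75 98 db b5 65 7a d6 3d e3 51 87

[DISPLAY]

00000000  89 50 4e 47 5c 5c 5c 5c  5c 5c 5c 5c 45 32 c3 86  |.PNG\\\\\\\\E2..|  
00000010  8e c4 17 8b 78 78 78 78  78 22 aa 05 ee a4 4f 4f  |....xxxxx"....OO|  
00000020  4f 4f 4f 4f 4f 61 61 61  61 61 38 ea b4 ba ad 12  |OOOOOaaaaa8.....|  
00000030  71 96 03 e1 63 08 fb 17  77 ff dd 32 63 1c 5b 39  |q...c...w..2c.[9|  
00000040  71 57 57 6c 8d 8d 8d 8d  8d 8d 8d 8d 46 82 f9 98  |qWWl........F...|  
00000050  1a 45 d3 6b d5 d8 cc cf  f9 37 cc eb f2 c1 ea bc  |.E.k.....7......|  
00000060  25 08 14 75 98 db b5 65  7a d6 3d e3 51 87        |%..u...ez.=.Q.  |  
                                                                                
                                                                                
                                                                                
                                                                                


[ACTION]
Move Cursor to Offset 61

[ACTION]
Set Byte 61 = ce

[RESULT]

00000000  89 50 4e 47 5c 5c 5c 5c  5c 5c 5c 5c 45 32 c3 86  |.PNG\\\\\\\\E2..|  
00000010  8e c4 17 8b 78 78 78 78  78 22 aa 05 ee a4 4f 4f  |....xxxxx"....OO|  
00000020  4f 4f 4f 4f 4f 61 61 61  61 61 38 ea b4 ba ad 12  |OOOOOaaaaa8.....|  
00000030  71 96 03 e1 63 08 fb 17  77 ff dd 32 63 CE 5b 39  |q...c...w..2c.[9|  
00000040  71 57 57 6c 8d 8d 8d 8d  8d 8d 8d 8d 46 82 f9 98  |qWWl........F...|  
00000050  1a 45 d3 6b d5 d8 cc cf  f9 37 cc eb f2 c1 ea bc  |.E.k.....7......|  
00000060  25 08 14 75 98 db b5 65  7a d6 3d e3 51 87        |%..u...ez.=.Q.  |  
                                                                                
                                                                                
                                                                                
                                                                                


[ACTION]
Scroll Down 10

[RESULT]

00000060  25 08 14 75 98 db b5 65  7a d6 3d e3 51 87        |%..u...ez.=.Q.  |  
                                                                                
                                                                                
                                                                                
                                                                                
                                                                                
                                                                                
                                                                                
                                                                                
                                                                                
                                                                                


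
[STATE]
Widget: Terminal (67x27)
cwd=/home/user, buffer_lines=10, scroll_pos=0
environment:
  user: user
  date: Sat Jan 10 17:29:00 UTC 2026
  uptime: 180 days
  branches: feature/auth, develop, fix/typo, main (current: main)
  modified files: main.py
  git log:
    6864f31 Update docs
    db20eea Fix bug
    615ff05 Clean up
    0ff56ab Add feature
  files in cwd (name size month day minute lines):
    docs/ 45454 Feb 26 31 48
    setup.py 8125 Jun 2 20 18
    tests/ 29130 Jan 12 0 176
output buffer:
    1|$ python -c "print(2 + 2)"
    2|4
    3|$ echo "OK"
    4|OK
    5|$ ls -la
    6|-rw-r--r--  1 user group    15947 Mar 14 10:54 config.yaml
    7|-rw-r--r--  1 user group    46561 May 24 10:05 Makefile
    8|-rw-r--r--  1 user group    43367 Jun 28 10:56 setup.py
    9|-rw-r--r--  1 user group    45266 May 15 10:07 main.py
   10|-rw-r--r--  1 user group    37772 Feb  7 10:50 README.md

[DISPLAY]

$ python -c "print(2 + 2)"                                         
4                                                                  
$ echo "OK"                                                        
OK                                                                 
$ ls -la                                                           
-rw-r--r--  1 user group    15947 Mar 14 10:54 config.yaml         
-rw-r--r--  1 user group    46561 May 24 10:05 Makefile            
-rw-r--r--  1 user group    43367 Jun 28 10:56 setup.py            
-rw-r--r--  1 user group    45266 May 15 10:07 main.py             
-rw-r--r--  1 user group    37772 Feb  7 10:50 README.md           
$ █                                                                
                                                                   
                                                                   
                                                                   
                                                                   
                                                                   
                                                                   
                                                                   
                                                                   
                                                                   
                                                                   
                                                                   
                                                                   
                                                                   
                                                                   
                                                                   
                                                                   


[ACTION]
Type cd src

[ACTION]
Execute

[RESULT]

$ python -c "print(2 + 2)"                                         
4                                                                  
$ echo "OK"                                                        
OK                                                                 
$ ls -la                                                           
-rw-r--r--  1 user group    15947 Mar 14 10:54 config.yaml         
-rw-r--r--  1 user group    46561 May 24 10:05 Makefile            
-rw-r--r--  1 user group    43367 Jun 28 10:56 setup.py            
-rw-r--r--  1 user group    45266 May 15 10:07 main.py             
-rw-r--r--  1 user group    37772 Feb  7 10:50 README.md           
$ cd src                                                           
                                                                   
$ █                                                                
                                                                   
                                                                   
                                                                   
                                                                   
                                                                   
                                                                   
                                                                   
                                                                   
                                                                   
                                                                   
                                                                   
                                                                   
                                                                   
                                                                   


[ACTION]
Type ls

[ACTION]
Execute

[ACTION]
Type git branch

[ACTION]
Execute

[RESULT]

$ python -c "print(2 + 2)"                                         
4                                                                  
$ echo "OK"                                                        
OK                                                                 
$ ls -la                                                           
-rw-r--r--  1 user group    15947 Mar 14 10:54 config.yaml         
-rw-r--r--  1 user group    46561 May 24 10:05 Makefile            
-rw-r--r--  1 user group    43367 Jun 28 10:56 setup.py            
-rw-r--r--  1 user group    45266 May 15 10:07 main.py             
-rw-r--r--  1 user group    37772 Feb  7 10:50 README.md           
$ cd src                                                           
                                                                   
$ ls                                                               
docs/  setup.py  tests/                                            
$ git branch                                                       
  feature/auth                                                     
  develop                                                          
  fix/typo                                                         
* main                                                             
$ █                                                                
                                                                   
                                                                   
                                                                   
                                                                   
                                                                   
                                                                   
                                                                   


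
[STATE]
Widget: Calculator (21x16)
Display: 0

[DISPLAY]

                    0
┌───┬───┬───┬───┐    
│ 7 │ 8 │ 9 │ ÷ │    
├───┼───┼───┼───┤    
│ 4 │ 5 │ 6 │ × │    
├───┼───┼───┼───┤    
│ 1 │ 2 │ 3 │ - │    
├───┼───┼───┼───┤    
│ 0 │ . │ = │ + │    
├───┼───┼───┼───┤    
│ C │ MC│ MR│ M+│    
└───┴───┴───┴───┘    
                     
                     
                     
                     


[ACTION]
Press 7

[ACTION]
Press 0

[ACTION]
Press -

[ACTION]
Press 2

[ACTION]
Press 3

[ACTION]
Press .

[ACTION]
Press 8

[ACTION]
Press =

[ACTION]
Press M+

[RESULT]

                 46.2
┌───┬───┬───┬───┐    
│ 7 │ 8 │ 9 │ ÷ │    
├───┼───┼───┼───┤    
│ 4 │ 5 │ 6 │ × │    
├───┼───┼───┼───┤    
│ 1 │ 2 │ 3 │ - │    
├───┼───┼───┼───┤    
│ 0 │ . │ = │ + │    
├───┼───┼───┼───┤    
│ C │ MC│ MR│ M+│    
└───┴───┴───┴───┘    
                     
                     
                     
                     


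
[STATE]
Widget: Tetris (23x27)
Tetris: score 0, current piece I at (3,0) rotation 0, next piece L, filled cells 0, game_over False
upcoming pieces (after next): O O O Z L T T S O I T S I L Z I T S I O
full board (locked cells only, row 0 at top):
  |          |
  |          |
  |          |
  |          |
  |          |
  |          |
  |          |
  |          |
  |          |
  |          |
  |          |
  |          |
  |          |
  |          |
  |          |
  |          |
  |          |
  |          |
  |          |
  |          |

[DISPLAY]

   ████   │Next:       
          │  ▒         
          │▒▒▒         
          │            
          │            
          │            
          │Score:      
          │0           
          │            
          │            
          │            
          │            
          │            
          │            
          │            
          │            
          │            
          │            
          │            
          │            
          │            
          │            
          │            
          │            
          │            
          │            
          │            


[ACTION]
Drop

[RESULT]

          │Next:       
   ████   │  ▒         
          │▒▒▒         
          │            
          │            
          │            
          │Score:      
          │0           
          │            
          │            
          │            
          │            
          │            
          │            
          │            
          │            
          │            
          │            
          │            
          │            
          │            
          │            
          │            
          │            
          │            
          │            
          │            


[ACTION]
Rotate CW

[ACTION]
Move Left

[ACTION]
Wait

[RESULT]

          │Next:       
          │  ▒         
  █       │▒▒▒         
  █       │            
  █       │            
  █       │            
          │Score:      
          │0           
          │            
          │            
          │            
          │            
          │            
          │            
          │            
          │            
          │            
          │            
          │            
          │            
          │            
          │            
          │            
          │            
          │            
          │            
          │            


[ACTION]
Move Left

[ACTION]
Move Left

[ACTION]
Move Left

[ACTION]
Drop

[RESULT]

          │Next:       
          │  ▒         
          │▒▒▒         
█         │            
█         │            
█         │            
█         │Score:      
          │0           
          │            
          │            
          │            
          │            
          │            
          │            
          │            
          │            
          │            
          │            
          │            
          │            
          │            
          │            
          │            
          │            
          │            
          │            
          │            


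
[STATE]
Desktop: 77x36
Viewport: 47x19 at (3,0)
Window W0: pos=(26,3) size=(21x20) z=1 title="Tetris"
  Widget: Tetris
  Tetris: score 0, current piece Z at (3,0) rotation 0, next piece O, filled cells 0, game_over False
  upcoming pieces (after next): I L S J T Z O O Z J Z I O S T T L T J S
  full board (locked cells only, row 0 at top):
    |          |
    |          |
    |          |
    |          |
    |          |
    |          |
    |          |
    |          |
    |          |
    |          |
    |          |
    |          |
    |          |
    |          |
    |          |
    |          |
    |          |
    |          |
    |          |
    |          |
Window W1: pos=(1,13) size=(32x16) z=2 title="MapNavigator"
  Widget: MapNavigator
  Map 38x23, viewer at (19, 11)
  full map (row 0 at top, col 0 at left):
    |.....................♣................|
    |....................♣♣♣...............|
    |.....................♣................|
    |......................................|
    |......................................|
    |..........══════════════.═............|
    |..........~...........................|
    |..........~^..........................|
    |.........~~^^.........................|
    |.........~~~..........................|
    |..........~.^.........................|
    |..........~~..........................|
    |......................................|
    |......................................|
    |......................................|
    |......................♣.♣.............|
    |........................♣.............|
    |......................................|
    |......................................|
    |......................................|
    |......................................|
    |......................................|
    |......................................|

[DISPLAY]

                                               
                                               
                                               
                       ┏━━━━━━━━━━━━━━━━━━━┓   
                       ┃ Tetris            ┃   
                       ┠───────────────────┨   
                       ┃          │Next:   ┃   
                       ┃          │▓▓      ┃   
                       ┃          │▓▓      ┃   
                       ┃          │        ┃   
                       ┃          │        ┃   
                       ┃          │        ┃   
                       ┃          │Score:  ┃   
━━━━━━━━━━━━━━━━━━━━━━━━━━━━━┓    │0       ┃   
MapNavigator                 ┃    │        ┃   
─────────────────────────────┨    │        ┃   
.....══════════════.═........┃    │        ┃   
.....~.......................┃    │        ┃   
.....~^......................┃    │        ┃   


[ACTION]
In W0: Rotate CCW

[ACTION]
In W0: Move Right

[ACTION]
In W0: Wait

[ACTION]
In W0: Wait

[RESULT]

                                               
                                               
                                               
                       ┏━━━━━━━━━━━━━━━━━━━┓   
                       ┃ Tetris            ┃   
                       ┠───────────────────┨   
                       ┃    ▓     │Next:   ┃   
                       ┃          │▓▓      ┃   
                       ┃          │▓▓      ┃   
                       ┃          │        ┃   
                       ┃          │        ┃   
                       ┃          │        ┃   
                       ┃          │Score:  ┃   
━━━━━━━━━━━━━━━━━━━━━━━━━━━━━┓    │0       ┃   
MapNavigator                 ┃    │        ┃   
─────────────────────────────┨    │        ┃   
.....══════════════.═........┃    │        ┃   
.....~.......................┃    │        ┃   
.....~^......................┃    │        ┃   


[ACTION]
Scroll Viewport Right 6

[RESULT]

                                               
                                               
                                               
                 ┏━━━━━━━━━━━━━━━━━━━┓         
                 ┃ Tetris            ┃         
                 ┠───────────────────┨         
                 ┃    ▓     │Next:   ┃         
                 ┃          │▓▓      ┃         
                 ┃          │▓▓      ┃         
                 ┃          │        ┃         
                 ┃          │        ┃         
                 ┃          │        ┃         
                 ┃          │Score:  ┃         
━━━━━━━━━━━━━━━━━━━━━━━┓    │0       ┃         
igator                 ┃    │        ┃         
───────────────────────┨    │        ┃         
═════════════.═........┃    │        ┃         
.......................┃    │        ┃         
^......................┃    │        ┃         
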